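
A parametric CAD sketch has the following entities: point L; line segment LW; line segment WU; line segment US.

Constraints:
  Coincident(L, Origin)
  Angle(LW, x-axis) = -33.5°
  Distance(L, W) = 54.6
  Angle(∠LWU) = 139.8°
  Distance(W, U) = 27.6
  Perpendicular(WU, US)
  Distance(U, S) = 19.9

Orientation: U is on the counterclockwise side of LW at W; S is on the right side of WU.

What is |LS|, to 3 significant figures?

88.6

L is at the origin; LW runs at -33.5° with length 54.6, so W = 54.6·(cos -33.5°, sin -33.5°) = (45.5, -30.1). ∠LWU = 139.8°, so WU runs at -33.5° + (180° − 139.8°) = 6.70° from the x-axis; with |WU| = 27.6, U = W + 27.6·(cos 6.70°, sin 6.70°) = (72.9, -26.9). WU is perpendicular to US; with |US| = 19.9 on the right of WU, S = U + 19.9·(0.117, -0.993) = (75.3, -46.7). Then |LS| = |S − L| = 88.6.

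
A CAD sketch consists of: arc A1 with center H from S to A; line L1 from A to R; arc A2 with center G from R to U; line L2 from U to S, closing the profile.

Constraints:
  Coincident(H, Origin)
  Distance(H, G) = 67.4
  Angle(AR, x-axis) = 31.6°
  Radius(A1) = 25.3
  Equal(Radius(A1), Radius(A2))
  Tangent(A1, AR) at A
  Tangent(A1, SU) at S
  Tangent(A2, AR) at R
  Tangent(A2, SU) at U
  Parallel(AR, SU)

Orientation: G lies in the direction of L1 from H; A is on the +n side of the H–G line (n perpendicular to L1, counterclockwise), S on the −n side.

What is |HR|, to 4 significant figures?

71.99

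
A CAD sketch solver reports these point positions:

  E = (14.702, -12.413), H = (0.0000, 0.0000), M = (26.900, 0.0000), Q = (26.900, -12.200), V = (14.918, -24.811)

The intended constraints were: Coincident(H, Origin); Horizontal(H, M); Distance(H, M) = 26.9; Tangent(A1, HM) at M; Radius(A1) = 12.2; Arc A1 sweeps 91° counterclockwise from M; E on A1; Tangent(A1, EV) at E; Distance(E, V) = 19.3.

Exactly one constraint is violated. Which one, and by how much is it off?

Distance(E, V) = 19.3 — off by 6.90.

H = (0.00, 0.00) ✓; H.y = 0.00, M.y = 0.00 ✓; |HM| = 26.90 ✓; ∠(QM, MH) = 90.00° ✓; |QM| = 12.20 ✓; bearing(Q→E) − bearing(Q→M) = 91.00° ✓; |QE| = 12.20 ✓; ∠(QE, EV) = 90.00° ✓; |EV| = 12.40 ✗.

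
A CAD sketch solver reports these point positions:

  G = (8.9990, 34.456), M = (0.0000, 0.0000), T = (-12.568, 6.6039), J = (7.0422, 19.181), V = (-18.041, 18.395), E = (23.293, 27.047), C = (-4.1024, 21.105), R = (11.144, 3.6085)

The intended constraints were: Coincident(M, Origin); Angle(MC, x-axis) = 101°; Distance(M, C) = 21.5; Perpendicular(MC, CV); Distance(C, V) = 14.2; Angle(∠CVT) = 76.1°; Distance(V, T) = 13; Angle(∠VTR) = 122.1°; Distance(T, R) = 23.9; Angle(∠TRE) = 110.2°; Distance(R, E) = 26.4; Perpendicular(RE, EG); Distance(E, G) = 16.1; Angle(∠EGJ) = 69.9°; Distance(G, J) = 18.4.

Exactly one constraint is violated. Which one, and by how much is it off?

Distance(G, J) = 18.4 — off by 3.00.

M = (0.00, 0.00) ✓; MC at 101.0° ✓; |MC| = 21.50 ✓; ∠(MC, CV) = 90.00° ✓; |CV| = 14.20 ✓; ∠CVT = 76.10° ✓; |VT| = 13.00 ✓; ∠VTR = 122.1° ✓; |TR| = 23.90 ✓; ∠TRE = 110.2° ✓; |RE| = 26.40 ✓; ∠(RE, EG) = 90.00° ✓; |EG| = 16.10 ✓; ∠EGJ = 69.90° ✓; |GJ| = 15.40 ✗.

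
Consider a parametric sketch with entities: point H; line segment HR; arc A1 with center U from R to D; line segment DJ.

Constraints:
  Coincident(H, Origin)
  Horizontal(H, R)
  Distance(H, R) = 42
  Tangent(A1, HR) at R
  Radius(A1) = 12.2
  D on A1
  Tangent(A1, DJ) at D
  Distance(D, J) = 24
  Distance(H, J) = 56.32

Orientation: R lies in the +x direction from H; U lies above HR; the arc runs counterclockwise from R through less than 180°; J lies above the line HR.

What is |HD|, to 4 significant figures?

55.66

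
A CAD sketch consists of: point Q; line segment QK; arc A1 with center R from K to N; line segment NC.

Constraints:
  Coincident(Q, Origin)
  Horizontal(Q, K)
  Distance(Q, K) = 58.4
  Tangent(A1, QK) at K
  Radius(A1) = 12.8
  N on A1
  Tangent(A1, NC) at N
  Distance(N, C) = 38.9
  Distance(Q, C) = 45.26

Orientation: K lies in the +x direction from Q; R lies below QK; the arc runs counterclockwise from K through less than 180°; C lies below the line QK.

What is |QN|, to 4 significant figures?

48.22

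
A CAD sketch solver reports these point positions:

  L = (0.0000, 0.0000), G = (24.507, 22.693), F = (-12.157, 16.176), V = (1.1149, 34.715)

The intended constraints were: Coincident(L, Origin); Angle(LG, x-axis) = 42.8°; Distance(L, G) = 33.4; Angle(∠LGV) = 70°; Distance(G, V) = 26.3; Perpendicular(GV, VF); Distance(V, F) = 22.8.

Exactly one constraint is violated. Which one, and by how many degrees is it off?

Perpendicular(GV, VF) — off by 8.40°.

L = (0.00, 0.00) ✓; LG at 42.80° ✓; |LG| = 33.40 ✓; ∠LGV = 70.00° ✓; |GV| = 26.30 ✓; ∠(GV, VF) = 81.60° ✗; |VF| = 22.80 ✓.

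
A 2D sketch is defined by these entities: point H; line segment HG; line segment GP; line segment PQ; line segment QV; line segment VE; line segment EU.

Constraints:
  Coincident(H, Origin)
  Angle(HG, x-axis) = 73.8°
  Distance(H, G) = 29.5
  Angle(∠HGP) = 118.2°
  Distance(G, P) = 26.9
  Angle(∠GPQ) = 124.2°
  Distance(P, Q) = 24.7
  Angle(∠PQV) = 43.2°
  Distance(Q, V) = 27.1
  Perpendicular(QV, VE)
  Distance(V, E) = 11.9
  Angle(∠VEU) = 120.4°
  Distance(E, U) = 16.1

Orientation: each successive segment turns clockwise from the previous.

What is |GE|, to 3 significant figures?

17.2

H is at the origin; HG runs at 73.8° with length 29.5, so G = (8.23, 28.3). ∠HGP = 118.2° gives GP at 12.0° from the x-axis; with |GP| = 26.9, P = (34.5, 33.9). ∠GPQ = 124.2° gives PQ at -43.8° from the x-axis; with |PQ| = 24.7, Q = (52.4, 16.8). ∠PQV = 43.2° gives QV at 179° from the x-axis; with |QV| = 27.1, V = (25.3, 17.1). QV is perpendicular to VE, so VE runs at 89.4°; with |VE| = 11.9, E = (25.4, 29.0). Then |GE| = |E − G| = 17.2.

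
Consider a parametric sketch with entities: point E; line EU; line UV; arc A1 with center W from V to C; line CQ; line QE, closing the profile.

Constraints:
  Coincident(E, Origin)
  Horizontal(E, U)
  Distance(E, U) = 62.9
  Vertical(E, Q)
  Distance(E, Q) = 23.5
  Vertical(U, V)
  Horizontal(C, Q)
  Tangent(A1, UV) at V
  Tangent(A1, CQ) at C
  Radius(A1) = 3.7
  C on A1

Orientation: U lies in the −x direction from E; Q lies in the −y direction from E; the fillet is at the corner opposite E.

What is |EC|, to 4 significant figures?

63.69

E is at the origin; E and U share the same y with |EU| = 62.9 and U on the −x side, so U = (-62.90, 0.000). EQ is vertical with |EQ| = 23.5 and Q on the −y side, so Q = (0.000, -23.50). The virtual corner opposite E is at (-62.90, -23.50). Tangency of A1 to UV means the radius WV is perpendicular to UV and tangency of A1 to CQ means the radius WC is perpendicular to CQ, with radius 3.7, so the center W sits 3.7 in from both sides at W = (-59.20, -19.80). That places the tangent points at V = (-62.90, -19.80) on UV and C = (-59.20, -23.50) on CQ. Then |EC| = |C − E| = 63.69.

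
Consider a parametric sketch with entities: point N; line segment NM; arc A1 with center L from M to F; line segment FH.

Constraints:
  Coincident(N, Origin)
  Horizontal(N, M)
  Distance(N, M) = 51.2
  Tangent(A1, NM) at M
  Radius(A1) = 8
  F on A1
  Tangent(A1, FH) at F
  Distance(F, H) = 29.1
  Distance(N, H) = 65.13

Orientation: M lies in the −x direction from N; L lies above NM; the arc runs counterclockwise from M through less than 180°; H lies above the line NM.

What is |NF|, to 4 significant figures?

44.86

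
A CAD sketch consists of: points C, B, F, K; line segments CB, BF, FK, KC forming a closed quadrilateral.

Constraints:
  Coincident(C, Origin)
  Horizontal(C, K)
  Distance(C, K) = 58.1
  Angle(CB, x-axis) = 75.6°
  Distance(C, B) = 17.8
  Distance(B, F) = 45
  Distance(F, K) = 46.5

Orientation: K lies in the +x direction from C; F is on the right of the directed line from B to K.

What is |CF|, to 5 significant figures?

31.696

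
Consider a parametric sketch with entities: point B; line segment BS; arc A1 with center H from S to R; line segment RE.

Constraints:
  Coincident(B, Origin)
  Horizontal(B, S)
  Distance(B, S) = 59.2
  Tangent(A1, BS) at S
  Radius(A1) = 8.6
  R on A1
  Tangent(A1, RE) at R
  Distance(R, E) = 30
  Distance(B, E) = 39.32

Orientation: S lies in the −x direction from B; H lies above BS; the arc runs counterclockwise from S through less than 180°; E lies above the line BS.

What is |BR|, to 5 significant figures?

53.270

Checks: |HS| = 8.600 ✓; |HR| = 8.600 ✓; ∠(HR, RE) = 90.00° ✓; |RE| = 30.00 ✓; |BE| = 39.32 ✓.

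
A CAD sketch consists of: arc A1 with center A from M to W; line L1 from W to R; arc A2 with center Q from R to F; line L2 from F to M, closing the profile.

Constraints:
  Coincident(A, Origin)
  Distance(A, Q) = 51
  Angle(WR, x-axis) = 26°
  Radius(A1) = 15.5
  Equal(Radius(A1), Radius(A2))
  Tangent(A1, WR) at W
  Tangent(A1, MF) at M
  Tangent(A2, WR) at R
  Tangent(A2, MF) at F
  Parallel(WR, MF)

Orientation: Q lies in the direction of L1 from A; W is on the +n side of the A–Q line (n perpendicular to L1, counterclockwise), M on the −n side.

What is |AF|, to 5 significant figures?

53.303

The slot axis is L1's direction at 26.0°, so u = (cos 26.0°, sin 26.0°) = (0.89879, 0.43837) and n = (−sin 26.0°, cos 26.0°) = (-0.43837, 0.89879). A is at the origin and Q lies 51.0 along u from A, so Q = 51.0·u = (45.838, 22.357). Tangency of A1 to both parallel lines with radius 15.5 puts W and M at A ± 15.5·n: W = (-6.7948, 13.931), M = (6.7948, -13.931). Equal radii place R and F the same way about Q: R = Q + 15.5·n = (39.044, 36.288), F = Q − 15.5·n = (52.633, 8.4256). Then |AF| = |F − A| = 53.303.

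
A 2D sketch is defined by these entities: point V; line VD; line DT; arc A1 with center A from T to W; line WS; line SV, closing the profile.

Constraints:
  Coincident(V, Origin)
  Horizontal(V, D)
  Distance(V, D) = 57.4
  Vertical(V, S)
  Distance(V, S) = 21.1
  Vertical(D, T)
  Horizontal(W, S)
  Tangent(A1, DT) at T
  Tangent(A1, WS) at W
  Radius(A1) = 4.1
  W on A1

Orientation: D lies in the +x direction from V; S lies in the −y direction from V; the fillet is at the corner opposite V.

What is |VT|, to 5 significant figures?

59.865

V is at the origin; V and D share the same y with |VD| = 57.4 and D on the +x side, so D = (57.400, 0.0000). VS is vertical with |VS| = 21.1 and S on the −y side, so S = (0.0000, -21.100). The virtual corner opposite V is at (57.400, -21.100). The tangent condition forces AT to be normal to DT and tangency of A1 to WS means the radius AW is perpendicular to WS, with radius 4.1, so the center A sits 4.1 in from both sides at A = (53.300, -17.000). That places the tangent points at T = (57.400, -17.000) on DT and W = (53.300, -21.100) on WS. Then |VT| = |T − V| = 59.865.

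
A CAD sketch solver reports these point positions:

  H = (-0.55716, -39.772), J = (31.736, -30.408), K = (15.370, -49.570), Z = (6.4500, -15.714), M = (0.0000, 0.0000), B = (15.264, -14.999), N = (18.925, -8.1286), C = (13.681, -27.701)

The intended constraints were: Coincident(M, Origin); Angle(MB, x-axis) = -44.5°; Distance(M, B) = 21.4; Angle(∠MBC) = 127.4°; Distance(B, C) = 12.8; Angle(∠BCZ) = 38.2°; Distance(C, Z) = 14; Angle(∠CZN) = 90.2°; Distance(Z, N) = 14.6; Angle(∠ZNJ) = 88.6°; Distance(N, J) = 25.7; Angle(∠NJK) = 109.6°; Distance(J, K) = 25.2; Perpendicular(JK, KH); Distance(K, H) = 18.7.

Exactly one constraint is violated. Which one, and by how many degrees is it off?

Perpendicular(JK, KH) — off by 8.90°.

M = (0.00, 0.00) ✓; MB at -44.50° ✓; |MB| = 21.40 ✓; ∠MBC = 127.4° ✓; |BC| = 12.80 ✓; ∠BCZ = 38.20° ✓; |CZ| = 14.00 ✓; ∠CZN = 90.20° ✓; |ZN| = 14.60 ✓; ∠ZNJ = 88.60° ✓; |NJ| = 25.70 ✓; ∠NJK = 109.6° ✓; |JK| = 25.20 ✓; ∠(JK, KH) = 81.10° ✗; |KH| = 18.70 ✓.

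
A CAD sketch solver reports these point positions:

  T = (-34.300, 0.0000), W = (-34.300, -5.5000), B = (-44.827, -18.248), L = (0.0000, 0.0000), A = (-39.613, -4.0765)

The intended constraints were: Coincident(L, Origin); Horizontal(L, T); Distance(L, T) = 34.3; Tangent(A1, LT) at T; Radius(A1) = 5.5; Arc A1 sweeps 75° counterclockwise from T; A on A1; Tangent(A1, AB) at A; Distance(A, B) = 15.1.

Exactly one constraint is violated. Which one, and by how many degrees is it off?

Tangent(A1, AB) at A — off by 5.20°.

L = (0.00, 0.00) ✓; L.y = 0.00, T.y = 0.00 ✓; |LT| = 34.30 ✓; ∠(WT, TL) = 90.00° ✓; |WT| = 5.500 ✓; bearing(W→A) − bearing(W→T) = 75.00° ✓; |WA| = 5.500 ✓; ∠(WA, AB) = 95.20° ✗; |AB| = 15.10 ✓.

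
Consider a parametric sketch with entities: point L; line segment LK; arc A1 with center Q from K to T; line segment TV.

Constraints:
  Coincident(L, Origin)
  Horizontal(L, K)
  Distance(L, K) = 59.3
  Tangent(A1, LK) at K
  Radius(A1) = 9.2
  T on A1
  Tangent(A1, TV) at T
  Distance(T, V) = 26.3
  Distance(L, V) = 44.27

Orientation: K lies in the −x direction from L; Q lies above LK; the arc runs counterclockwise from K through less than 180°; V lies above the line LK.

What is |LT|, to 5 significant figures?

51.982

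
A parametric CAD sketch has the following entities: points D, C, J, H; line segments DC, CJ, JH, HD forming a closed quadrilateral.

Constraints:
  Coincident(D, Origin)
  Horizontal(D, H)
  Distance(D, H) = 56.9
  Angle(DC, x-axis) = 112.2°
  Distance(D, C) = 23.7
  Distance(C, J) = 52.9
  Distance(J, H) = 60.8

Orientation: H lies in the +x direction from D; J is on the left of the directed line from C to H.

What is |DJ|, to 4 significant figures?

64.01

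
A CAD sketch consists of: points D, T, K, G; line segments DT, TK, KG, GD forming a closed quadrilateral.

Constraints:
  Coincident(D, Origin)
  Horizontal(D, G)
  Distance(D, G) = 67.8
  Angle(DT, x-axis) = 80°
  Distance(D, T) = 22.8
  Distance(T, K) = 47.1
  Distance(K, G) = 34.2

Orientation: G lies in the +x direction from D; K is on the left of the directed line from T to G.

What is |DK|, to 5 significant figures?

58.517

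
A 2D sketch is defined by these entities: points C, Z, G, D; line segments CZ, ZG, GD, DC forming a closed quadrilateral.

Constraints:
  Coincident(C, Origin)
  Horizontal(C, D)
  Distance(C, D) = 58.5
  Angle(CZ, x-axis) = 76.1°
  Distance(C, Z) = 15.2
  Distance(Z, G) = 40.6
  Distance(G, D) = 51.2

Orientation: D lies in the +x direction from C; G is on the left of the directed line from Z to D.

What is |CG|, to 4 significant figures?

54.26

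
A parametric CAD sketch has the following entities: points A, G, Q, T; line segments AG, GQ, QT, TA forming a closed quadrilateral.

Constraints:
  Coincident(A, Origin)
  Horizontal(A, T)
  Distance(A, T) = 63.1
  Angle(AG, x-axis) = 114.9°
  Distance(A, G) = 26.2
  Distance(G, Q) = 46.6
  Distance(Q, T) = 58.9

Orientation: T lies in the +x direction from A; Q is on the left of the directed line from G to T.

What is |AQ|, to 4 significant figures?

55.91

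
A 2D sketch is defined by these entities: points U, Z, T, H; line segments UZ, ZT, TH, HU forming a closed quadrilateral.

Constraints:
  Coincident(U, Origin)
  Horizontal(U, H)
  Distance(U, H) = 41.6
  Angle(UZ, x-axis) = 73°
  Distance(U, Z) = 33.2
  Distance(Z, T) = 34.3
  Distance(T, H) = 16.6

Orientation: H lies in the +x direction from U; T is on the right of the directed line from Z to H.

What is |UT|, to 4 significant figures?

25.06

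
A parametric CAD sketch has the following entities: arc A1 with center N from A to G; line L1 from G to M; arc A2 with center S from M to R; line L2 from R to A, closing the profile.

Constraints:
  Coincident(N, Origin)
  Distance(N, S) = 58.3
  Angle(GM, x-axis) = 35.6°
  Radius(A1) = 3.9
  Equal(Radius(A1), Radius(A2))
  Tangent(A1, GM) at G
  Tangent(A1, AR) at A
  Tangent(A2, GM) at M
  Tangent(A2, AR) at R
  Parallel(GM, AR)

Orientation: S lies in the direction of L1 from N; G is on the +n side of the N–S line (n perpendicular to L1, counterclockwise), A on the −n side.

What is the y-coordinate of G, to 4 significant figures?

3.171

The slot axis is L1's direction at 35.6°, so u = (cos 35.6°, sin 35.6°) = (0.8131, 0.5821) and n = (−sin 35.6°, cos 35.6°) = (-0.5821, 0.8131). N is at the origin and S lies 58.3 along u from N, so S = 58.3·u = (47.40, 33.94). Tangency of A1 to both parallel lines with radius 3.9 puts G and A at N ± 3.9·n: G = (-2.270, 3.171), A = (2.270, -3.171). So G.y = 3.171.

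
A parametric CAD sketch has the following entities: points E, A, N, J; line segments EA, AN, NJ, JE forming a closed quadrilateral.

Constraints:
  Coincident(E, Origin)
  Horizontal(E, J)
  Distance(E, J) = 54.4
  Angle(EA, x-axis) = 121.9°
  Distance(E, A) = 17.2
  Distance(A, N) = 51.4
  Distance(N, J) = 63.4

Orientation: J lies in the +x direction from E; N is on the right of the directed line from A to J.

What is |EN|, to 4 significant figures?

35.65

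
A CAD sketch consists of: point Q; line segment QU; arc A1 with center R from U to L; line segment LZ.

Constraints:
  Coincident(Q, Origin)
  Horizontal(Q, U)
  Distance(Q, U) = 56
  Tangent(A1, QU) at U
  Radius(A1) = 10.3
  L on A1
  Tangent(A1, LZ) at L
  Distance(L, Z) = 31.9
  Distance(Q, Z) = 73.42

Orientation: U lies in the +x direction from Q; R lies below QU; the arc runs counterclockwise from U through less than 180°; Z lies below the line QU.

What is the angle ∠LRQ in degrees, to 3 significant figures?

33.5°

Checks: |RL| = 10.30 ✓; ∠(RL, LZ) = 90.00° ✓; |LZ| = 31.90 ✓; |QZ| = 73.42 ✓.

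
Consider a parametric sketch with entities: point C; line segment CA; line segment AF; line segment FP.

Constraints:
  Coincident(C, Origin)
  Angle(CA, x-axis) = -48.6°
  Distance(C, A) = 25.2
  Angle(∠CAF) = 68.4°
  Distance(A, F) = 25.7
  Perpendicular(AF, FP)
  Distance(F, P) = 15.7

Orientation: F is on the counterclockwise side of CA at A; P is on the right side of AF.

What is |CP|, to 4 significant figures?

42.44

C is at the origin; CA runs at -48.6° with length 25.2, so A = 25.2·(cos -48.6°, sin -48.6°) = (16.67, -18.90). ∠CAF = 68.4°, so AF runs at -48.6° + (180° − 68.4°) = 63.00° from the x-axis; with |AF| = 25.7, F = A + 25.7·(cos 63.00°, sin 63.00°) = (28.33, 3.996). AF is perpendicular to FP; with |FP| = 15.7 on the right of AF, P = F + 15.7·(0.8910, -0.4540) = (42.32, -3.132). Then |CP| = |P − C| = 42.44.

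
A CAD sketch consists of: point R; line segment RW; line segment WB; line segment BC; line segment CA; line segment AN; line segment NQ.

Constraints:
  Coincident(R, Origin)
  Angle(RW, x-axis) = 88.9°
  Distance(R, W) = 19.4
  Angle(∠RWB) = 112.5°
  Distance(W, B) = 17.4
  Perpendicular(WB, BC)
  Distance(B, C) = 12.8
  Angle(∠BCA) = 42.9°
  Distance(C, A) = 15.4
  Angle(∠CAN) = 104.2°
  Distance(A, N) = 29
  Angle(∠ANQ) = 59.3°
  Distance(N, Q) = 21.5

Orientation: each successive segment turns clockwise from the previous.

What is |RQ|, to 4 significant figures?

45.10

R is at the origin; RW runs at 88.9° with length 19.4, so W = (0.3724, 19.40). ∠RWB = 112.5° gives WB at 21.40° from the x-axis; with |WB| = 17.4, B = (16.57, 25.75). WB is perpendicular to BC, so BC runs at -68.60°; with |BC| = 12.8, C = (21.24, 13.83). ∠BCA = 42.9° gives CA at 154.3° from the x-axis; with |CA| = 15.4, A = (7.367, 20.51). ∠CAN = 104.2° gives AN at 78.50° from the x-axis; with |AN| = 29.0, N = (13.15, 48.92). ∠ANQ = 59.3° gives NQ at -42.20° from the x-axis; with |NQ| = 21.5, Q = (29.08, 34.48). Then |RQ| = |Q − R| = 45.10.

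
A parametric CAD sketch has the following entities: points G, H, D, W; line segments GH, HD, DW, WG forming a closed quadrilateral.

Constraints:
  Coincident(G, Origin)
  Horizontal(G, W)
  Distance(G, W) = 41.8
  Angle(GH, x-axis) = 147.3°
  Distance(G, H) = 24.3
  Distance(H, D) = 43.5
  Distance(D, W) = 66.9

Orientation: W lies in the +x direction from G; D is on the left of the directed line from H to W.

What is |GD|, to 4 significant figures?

51.80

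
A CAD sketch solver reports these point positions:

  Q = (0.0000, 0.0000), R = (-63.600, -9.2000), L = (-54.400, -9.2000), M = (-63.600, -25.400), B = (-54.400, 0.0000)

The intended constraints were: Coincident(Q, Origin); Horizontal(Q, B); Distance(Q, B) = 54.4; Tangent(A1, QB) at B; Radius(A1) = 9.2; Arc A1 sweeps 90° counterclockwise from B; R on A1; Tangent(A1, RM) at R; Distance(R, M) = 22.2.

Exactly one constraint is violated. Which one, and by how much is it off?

Distance(R, M) = 22.2 — off by 6.00.

Q = (0.00, 0.00) ✓; Q.y = 0.00, B.y = 0.00 ✓; |QB| = 54.40 ✓; ∠(LB, BQ) = 90.00° ✓; |LB| = 9.200 ✓; bearing(L→R) − bearing(L→B) = 90.00° ✓; |LR| = 9.200 ✓; ∠(LR, RM) = 90.00° ✓; |RM| = 16.20 ✗.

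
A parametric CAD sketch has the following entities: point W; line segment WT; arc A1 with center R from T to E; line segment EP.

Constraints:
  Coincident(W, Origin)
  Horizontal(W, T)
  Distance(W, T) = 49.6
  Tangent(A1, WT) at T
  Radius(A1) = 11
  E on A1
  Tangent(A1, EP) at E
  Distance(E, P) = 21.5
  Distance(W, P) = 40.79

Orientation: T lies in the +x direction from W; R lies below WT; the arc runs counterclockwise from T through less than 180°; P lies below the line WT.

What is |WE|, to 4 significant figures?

40.04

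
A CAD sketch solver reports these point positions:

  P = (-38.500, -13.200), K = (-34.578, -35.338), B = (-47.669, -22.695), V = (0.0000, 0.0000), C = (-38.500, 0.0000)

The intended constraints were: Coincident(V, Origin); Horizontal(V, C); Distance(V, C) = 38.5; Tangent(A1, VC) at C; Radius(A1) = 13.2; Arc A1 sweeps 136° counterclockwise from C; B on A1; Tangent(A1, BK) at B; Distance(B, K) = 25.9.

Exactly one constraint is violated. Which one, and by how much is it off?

Distance(B, K) = 25.9 — off by 7.70.

V = (0.00, 0.00) ✓; V.y = 0.00, C.y = 0.00 ✓; |VC| = 38.50 ✓; ∠(PC, CV) = 90.00° ✓; |PC| = 13.20 ✓; bearing(P→B) − bearing(P→C) = 136.0° ✓; |PB| = 13.20 ✓; ∠(PB, BK) = 90.00° ✓; |BK| = 18.20 ✗.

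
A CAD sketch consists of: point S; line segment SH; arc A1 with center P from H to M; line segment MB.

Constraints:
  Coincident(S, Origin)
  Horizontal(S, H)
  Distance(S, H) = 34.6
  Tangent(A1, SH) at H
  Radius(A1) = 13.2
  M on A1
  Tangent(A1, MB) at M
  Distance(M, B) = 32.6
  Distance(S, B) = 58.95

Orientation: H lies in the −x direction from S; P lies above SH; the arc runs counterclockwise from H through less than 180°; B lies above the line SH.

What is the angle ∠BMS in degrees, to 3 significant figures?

149°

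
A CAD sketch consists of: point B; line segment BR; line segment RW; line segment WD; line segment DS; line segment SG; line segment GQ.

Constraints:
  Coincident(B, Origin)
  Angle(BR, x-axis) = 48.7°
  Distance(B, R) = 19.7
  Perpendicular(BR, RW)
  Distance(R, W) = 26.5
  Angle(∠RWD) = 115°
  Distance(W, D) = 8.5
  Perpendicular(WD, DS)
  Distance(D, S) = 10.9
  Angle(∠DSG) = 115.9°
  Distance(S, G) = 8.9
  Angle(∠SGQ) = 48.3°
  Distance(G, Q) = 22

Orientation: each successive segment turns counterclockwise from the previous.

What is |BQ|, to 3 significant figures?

38.7

B is at the origin; BR runs at 48.7° with length 19.7, so R = (13.0, 14.8). BR ⟂ RW, so RW runs at 139°; with |RW| = 26.5, W = (-6.91, 32.3). ∠RWD = 115.0° gives WD at -156° from the x-axis; with |WD| = 8.5, D = (-14.7, 28.9). WD ⟂ DS, so DS runs at -66.3°; with |DS| = 10.9, S = (-10.3, 18.9). ∠DSG = 115.9° gives SG at -2.20° from the x-axis; with |SG| = 8.9, G = (-1.41, 18.6). ∠SGQ = 48.3° gives GQ at 130° from the x-axis; with |GQ| = 22.0, Q = (-15.4, 35.5). Then |BQ| = |Q − B| = 38.7.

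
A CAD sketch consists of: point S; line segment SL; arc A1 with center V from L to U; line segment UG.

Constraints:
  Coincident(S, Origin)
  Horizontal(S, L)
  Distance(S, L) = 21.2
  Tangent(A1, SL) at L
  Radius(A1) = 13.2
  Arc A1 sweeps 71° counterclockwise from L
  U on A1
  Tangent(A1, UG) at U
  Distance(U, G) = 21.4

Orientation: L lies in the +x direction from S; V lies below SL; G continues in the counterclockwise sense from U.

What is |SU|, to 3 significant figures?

12.5

S is at the origin; S and L share the same y with |SL| = 21.2 and L on the +x side, so L = (21.2, 0.00). Tangency of A1 to SL means the radius VL is perpendicular to SL, so V = L + (0, -13.2) = (21.2, -13.2). On A1, L sits at bearing 90° from V; a 71° counterclockwise sweep puts U at bearing 161°, so U = V + 13.2·(cos 161°, sin 161°) = (8.72, -8.90). Then |SU| = |U − S| = 12.5.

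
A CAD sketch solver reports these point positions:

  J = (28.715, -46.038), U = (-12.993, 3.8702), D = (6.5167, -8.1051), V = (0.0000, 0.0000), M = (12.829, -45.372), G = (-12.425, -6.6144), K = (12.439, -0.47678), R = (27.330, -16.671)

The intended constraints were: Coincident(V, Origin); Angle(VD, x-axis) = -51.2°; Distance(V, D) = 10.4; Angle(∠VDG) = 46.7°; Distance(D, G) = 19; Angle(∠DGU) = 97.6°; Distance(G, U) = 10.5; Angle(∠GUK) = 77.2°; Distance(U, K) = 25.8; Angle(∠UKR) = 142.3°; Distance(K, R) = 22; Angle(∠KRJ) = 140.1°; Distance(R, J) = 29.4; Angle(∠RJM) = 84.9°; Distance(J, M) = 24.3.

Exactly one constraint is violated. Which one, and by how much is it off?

Distance(J, M) = 24.3 — off by 8.40.

V = (0.00, 0.00) ✓; VD at -51.20° ✓; |VD| = 10.40 ✓; ∠VDG = 46.70° ✓; |DG| = 19.00 ✓; ∠DGU = 97.60° ✓; |GU| = 10.50 ✓; ∠GUK = 77.20° ✓; |UK| = 25.80 ✓; ∠UKR = 142.3° ✓; |KR| = 22.00 ✓; ∠KRJ = 140.1° ✓; |RJ| = 29.40 ✓; ∠RJM = 84.90° ✓; |JM| = 15.90 ✗.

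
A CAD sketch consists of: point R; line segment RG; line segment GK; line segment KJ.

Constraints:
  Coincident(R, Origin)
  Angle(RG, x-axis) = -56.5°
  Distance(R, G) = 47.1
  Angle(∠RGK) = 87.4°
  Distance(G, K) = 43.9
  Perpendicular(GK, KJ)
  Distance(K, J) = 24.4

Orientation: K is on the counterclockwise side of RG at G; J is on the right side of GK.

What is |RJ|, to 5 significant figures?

82.762

∠RGK = 87.4°, so GK runs at -56.5° + (180° − 87.4°) = 36.100° from the x-axis; with |GK| = 43.9, K = G + 43.9·(cos 36.100°, sin 36.100°) = (61.467, -13.410). GK is perpendicular to KJ; with |KJ| = 24.4 on the right of GK, J = K + 24.4·(0.58920, -0.80799) = (75.843, -33.125). Then |RJ| = |J − R| = 82.762.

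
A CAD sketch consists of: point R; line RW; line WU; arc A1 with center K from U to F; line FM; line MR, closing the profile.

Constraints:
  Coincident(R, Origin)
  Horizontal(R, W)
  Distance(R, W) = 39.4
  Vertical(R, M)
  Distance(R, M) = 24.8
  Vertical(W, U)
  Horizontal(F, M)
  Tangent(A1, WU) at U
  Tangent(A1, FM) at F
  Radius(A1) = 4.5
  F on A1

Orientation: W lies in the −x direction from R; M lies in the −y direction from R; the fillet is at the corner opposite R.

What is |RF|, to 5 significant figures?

42.814

The virtual corner opposite R is at (-39.400, -24.800). Tangency of A1 to WU means the radius KU is perpendicular to WU and since A1 is tangent to FM there, KF ⟂ FM, with radius 4.5, so the center K sits 4.5 in from both sides at K = (-34.900, -20.300). That places the tangent points at U = (-39.400, -20.300) on WU and F = (-34.900, -24.800) on FM. Then |RF| = |F − R| = 42.814.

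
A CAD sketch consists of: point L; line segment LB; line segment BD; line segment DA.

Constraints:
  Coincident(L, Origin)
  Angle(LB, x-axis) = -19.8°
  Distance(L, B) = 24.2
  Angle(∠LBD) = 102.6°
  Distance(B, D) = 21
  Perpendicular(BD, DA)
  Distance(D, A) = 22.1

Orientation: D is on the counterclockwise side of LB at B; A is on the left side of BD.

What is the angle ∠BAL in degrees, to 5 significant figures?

49.766°

L is at the origin; LB runs at -19.8° with length 24.2, so B = 24.2·(cos -19.8°, sin -19.8°) = (22.769, -8.1975). ∠LBD = 102.6°, so BD runs at -19.8° + (180° − 102.6°) = 57.600° from the x-axis; with |BD| = 21.0, D = B + 21.0·(cos 57.600°, sin 57.600°) = (34.022, 9.5334). BD is perpendicular to DA; with |DA| = 22.1 on the left of BD, A = D + 22.1·(-0.84433, 0.53583) = (15.362, 21.375). Then cos ∠BAL = AB·AL / (|AB||AL|), giving 49.766°.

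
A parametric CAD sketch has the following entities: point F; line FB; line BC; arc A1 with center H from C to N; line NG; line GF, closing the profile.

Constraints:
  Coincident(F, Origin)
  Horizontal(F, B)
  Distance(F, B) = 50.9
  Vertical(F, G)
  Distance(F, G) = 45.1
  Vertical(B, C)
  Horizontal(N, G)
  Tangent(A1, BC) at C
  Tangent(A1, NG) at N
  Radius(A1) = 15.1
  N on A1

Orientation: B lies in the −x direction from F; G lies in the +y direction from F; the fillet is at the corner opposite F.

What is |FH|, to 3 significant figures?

46.7

FG is vertical with |FG| = 45.1 and G on the +y side, so G = (0.00, 45.1). The virtual corner opposite F is at (-50.9, 45.1). Tangency of A1 to BC means the radius HC is perpendicular to BC and since A1 is tangent to NG there, HN ⟂ NG, with radius 15.1, so the center H sits 15.1 in from both sides at H = (-35.8, 30.0). Then |FH| = |H − F| = 46.7.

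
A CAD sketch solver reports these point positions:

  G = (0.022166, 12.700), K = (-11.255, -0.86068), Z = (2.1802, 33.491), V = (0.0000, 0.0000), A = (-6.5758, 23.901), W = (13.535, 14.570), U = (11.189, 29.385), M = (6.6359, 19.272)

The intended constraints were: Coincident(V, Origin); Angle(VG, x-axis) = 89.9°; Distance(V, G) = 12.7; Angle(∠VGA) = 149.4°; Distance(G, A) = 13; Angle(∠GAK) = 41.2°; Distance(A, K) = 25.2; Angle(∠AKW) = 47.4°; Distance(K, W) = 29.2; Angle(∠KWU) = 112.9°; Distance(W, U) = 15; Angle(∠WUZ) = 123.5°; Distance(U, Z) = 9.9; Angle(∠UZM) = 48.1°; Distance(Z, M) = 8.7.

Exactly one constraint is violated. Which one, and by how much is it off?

Distance(Z, M) = 8.7 — off by 6.20.

V = (0.00, 0.00) ✓; VG at 89.90° ✓; |VG| = 12.70 ✓; ∠VGA = 149.4° ✓; |GA| = 13.00 ✓; ∠GAK = 41.20° ✓; |AK| = 25.20 ✓; ∠AKW = 47.40° ✓; |KW| = 29.20 ✓; ∠KWU = 112.9° ✓; |WU| = 15.00 ✓; ∠WUZ = 123.5° ✓; |UZ| = 9.900 ✓; ∠UZM = 48.10° ✓; |ZM| = 14.90 ✗.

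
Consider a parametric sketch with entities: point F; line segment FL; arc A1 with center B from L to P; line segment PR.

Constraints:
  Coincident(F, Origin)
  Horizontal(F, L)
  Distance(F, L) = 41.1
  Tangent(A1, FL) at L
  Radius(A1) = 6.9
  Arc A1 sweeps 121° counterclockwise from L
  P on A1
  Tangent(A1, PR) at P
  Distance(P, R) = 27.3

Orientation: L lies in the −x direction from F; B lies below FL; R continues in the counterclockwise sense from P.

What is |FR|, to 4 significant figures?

47.24

On A1, L sits at bearing 90° from B; a 121° counterclockwise sweep puts P at bearing 211°, so P = B + 6.9·(cos 211°, sin 211°) = (-47.01, -10.45). Since A1 is tangent to PR there, BP ⟂ PR, so PR runs along (−sin 211°, cos 211°); with |PR| = 27.3, R = (-32.95, -33.85). Then |FR| = |R − F| = 47.24.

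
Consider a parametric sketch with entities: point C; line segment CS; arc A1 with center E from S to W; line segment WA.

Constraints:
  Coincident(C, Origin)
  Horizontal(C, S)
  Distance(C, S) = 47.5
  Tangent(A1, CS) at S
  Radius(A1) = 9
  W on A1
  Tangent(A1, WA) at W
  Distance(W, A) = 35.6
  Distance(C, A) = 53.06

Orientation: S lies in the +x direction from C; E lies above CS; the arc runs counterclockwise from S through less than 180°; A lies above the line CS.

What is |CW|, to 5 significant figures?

56.426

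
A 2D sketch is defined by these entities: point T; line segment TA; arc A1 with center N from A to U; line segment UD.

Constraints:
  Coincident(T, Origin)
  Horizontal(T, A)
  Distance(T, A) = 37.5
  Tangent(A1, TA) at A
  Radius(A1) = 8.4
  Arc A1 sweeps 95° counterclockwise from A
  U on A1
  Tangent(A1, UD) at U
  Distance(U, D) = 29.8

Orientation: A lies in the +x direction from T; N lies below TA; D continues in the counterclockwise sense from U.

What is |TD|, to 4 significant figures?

50.14

On A1, A sits at bearing 90° from N; a 95° counterclockwise sweep puts U at bearing 185°, so U = N + 8.4·(cos 185°, sin 185°) = (29.13, -9.132). A1 meets UD tangentially, so NU is at right angles to UD, so UD runs along (−sin 185°, cos 185°); with |UD| = 29.8, D = (31.73, -38.82). Then |TD| = |D − T| = 50.14.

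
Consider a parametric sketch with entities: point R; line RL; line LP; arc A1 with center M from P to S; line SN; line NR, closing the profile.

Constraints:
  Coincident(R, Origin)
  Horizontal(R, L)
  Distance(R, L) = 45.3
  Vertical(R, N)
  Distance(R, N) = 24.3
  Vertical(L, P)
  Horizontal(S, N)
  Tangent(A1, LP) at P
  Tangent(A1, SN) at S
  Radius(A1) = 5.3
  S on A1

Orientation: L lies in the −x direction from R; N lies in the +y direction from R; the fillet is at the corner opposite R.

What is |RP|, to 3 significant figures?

49.1

R is at the origin; R and L share the same y with |RL| = 45.3 and L on the −x side, so L = (-45.3, 0.00). R and N share the same x with |RN| = 24.3 and N on the +y side, so N = (0.00, 24.3). The virtual corner opposite R is at (-45.3, 24.3). Since A1 is tangent to LP there, MP ⟂ LP and the tangent condition forces MS to be normal to SN, with radius 5.3, so the center M sits 5.3 in from both sides at M = (-40.0, 19.0). That places the tangent points at P = (-45.3, 19.0) on LP and S = (-40.0, 24.3) on SN. Then |RP| = |P − R| = 49.1.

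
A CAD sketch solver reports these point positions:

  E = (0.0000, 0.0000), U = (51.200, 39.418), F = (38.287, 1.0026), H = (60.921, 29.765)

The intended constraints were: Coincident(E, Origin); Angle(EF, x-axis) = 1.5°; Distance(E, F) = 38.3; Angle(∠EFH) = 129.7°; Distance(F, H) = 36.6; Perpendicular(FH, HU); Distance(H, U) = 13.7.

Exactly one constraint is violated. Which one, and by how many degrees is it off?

Perpendicular(FH, HU) — off by 6.60°.

E = (0.00, 0.00) ✓; EF at 1.500° ✓; |EF| = 38.30 ✓; ∠EFH = 129.7° ✓; |FH| = 36.60 ✓; ∠(FH, HU) = 83.40° ✗; |HU| = 13.70 ✓.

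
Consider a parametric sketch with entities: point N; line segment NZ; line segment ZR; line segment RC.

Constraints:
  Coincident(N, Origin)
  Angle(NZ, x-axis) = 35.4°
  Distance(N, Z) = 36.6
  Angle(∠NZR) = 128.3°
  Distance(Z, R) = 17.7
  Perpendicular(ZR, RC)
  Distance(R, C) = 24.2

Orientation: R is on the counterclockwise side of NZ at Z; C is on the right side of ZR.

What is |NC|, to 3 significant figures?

66.6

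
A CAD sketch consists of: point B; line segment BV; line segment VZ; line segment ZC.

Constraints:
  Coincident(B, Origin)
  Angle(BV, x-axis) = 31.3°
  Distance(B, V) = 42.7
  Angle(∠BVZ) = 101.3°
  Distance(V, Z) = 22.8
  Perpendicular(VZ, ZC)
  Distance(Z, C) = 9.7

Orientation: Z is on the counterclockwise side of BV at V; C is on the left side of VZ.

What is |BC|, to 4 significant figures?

44.79

∠BVZ = 101.3°, so VZ runs at 31.3° + (180° − 101.3°) = 110.0° from the x-axis; with |VZ| = 22.8, Z = V + 22.8·(cos 110.0°, sin 110.0°) = (28.69, 43.61). VZ is perpendicular to ZC; with |ZC| = 9.7 on the left of VZ, C = Z + 9.7·(-0.9397, -0.3420) = (19.57, 40.29). Then |BC| = |C − B| = 44.79.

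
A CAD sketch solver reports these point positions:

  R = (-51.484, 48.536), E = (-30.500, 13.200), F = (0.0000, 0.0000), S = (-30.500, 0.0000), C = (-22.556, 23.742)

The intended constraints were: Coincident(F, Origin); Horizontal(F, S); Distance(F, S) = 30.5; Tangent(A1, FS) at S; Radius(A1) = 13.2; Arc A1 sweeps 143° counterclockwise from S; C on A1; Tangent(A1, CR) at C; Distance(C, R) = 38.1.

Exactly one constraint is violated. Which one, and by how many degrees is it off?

Tangent(A1, CR) at C — off by 3.60°.

F = (0.00, 0.00) ✓; F.y = 0.00, S.y = 0.00 ✓; |FS| = 30.50 ✓; ∠(ES, SF) = 90.00° ✓; |ES| = 13.20 ✓; bearing(E→C) − bearing(E→S) = 143.0° ✓; |EC| = 13.20 ✓; ∠(EC, CR) = 93.60° ✗; |CR| = 38.10 ✓.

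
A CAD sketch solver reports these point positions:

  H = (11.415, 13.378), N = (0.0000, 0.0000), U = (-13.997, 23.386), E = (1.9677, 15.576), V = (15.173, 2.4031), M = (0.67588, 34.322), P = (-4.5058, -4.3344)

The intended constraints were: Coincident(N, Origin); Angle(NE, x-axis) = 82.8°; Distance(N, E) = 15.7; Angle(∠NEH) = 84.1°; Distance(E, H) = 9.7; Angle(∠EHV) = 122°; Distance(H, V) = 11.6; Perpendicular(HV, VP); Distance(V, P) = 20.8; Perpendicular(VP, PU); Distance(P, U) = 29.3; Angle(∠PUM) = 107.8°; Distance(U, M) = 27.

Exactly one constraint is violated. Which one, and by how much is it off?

Distance(U, M) = 27 — off by 8.70.

N = (0.00, 0.00) ✓; NE at 82.80° ✓; |NE| = 15.70 ✓; ∠NEH = 84.10° ✓; |EH| = 9.700 ✓; ∠EHV = 122.0° ✓; |HV| = 11.60 ✓; ∠(HV, VP) = 90.00° ✓; |VP| = 20.80 ✓; ∠(VP, PU) = 90.00° ✓; |PU| = 29.30 ✓; ∠PUM = 107.8° ✓; |UM| = 18.30 ✗.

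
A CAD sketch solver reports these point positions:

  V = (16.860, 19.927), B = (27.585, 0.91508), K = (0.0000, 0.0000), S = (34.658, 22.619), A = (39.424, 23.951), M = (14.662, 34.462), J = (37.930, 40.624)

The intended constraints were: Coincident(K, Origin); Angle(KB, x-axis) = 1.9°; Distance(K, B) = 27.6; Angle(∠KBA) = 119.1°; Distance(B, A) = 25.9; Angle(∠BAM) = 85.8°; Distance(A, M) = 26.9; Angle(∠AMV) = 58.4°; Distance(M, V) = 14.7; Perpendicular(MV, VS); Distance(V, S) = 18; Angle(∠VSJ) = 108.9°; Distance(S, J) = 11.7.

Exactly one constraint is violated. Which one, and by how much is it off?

Distance(S, J) = 11.7 — off by 6.60.

K = (0.00, 0.00) ✓; KB at 1.900° ✓; |KB| = 27.60 ✓; ∠KBA = 119.1° ✓; |BA| = 25.90 ✓; ∠BAM = 85.80° ✓; |AM| = 26.90 ✓; ∠AMV = 58.40° ✓; |MV| = 14.70 ✓; ∠(MV, VS) = 90.00° ✓; |VS| = 18.00 ✓; ∠VSJ = 108.9° ✓; |SJ| = 18.30 ✗.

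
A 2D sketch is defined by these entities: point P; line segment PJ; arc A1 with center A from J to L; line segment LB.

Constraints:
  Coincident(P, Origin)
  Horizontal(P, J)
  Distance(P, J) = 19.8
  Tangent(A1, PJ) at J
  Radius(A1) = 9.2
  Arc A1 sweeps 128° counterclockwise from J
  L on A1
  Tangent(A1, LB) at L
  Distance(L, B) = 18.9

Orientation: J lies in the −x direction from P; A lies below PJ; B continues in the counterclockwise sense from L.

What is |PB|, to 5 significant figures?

33.513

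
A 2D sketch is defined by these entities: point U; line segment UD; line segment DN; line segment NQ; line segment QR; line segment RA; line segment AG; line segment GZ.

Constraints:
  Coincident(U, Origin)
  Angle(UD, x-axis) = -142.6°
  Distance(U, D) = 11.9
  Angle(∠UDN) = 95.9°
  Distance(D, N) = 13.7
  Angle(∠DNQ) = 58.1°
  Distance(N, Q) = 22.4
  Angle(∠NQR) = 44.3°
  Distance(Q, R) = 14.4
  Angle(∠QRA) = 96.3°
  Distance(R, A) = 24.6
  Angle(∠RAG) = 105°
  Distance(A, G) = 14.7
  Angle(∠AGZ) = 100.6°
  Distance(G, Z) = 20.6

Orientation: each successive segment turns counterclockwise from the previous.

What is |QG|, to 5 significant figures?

29.985

U is at the origin; UD runs at -142.6° with length 11.9, so D = (-9.4535, -7.2278). ∠UDN = 95.9° gives DN at -58.500° from the x-axis; with |DN| = 13.7, N = (-2.2953, -18.909). ∠DNQ = 58.1° gives NQ at 63.400° from the x-axis; with |NQ| = 22.4, Q = (7.7345, 1.1201). ∠NQR = 44.3° gives QR at -160.90° from the x-axis; with |QR| = 14.4, R = (-5.8728, -3.5918). ∠QRA = 96.3° gives RA at -77.200° from the x-axis; with |RA| = 24.6, A = (-0.42267, -27.580). ∠RAG = 105.0° gives AG at -2.2000° from the x-axis; with |AG| = 14.7, G = (14.266, -28.145). Then |QG| = |G − Q| = 29.985.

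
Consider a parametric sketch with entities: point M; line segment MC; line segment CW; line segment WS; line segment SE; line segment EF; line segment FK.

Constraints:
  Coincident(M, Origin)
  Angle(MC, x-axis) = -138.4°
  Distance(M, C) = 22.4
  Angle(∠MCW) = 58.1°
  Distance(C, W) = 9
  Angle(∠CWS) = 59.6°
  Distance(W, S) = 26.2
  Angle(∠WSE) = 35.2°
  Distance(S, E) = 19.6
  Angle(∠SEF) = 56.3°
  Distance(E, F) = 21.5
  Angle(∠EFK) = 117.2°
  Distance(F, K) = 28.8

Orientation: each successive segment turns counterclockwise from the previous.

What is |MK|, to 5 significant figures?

23.229

M is at the origin; MC runs at -138.4° with length 22.4, so C = (-16.751, -14.872). ∠MCW = 58.1° gives CW at -16.500° from the x-axis; with |CW| = 9.0, W = (-8.1213, -17.428). ∠CWS = 59.6° gives WS at 103.90° from the x-axis; with |WS| = 26.2, S = (-14.415, 8.0047). ∠WSE = 35.2° gives SE at -111.30° from the x-axis; with |SE| = 19.6, E = (-21.535, -10.256). ∠SEF = 56.3° gives EF at 12.400° from the x-axis; with |EF| = 21.5, F = (-0.53654, -5.6397). ∠EFK = 117.2° gives FK at 75.200° from the x-axis; with |FK| = 28.8, K = (6.8203, 22.205). Then |MK| = |K − M| = 23.229.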